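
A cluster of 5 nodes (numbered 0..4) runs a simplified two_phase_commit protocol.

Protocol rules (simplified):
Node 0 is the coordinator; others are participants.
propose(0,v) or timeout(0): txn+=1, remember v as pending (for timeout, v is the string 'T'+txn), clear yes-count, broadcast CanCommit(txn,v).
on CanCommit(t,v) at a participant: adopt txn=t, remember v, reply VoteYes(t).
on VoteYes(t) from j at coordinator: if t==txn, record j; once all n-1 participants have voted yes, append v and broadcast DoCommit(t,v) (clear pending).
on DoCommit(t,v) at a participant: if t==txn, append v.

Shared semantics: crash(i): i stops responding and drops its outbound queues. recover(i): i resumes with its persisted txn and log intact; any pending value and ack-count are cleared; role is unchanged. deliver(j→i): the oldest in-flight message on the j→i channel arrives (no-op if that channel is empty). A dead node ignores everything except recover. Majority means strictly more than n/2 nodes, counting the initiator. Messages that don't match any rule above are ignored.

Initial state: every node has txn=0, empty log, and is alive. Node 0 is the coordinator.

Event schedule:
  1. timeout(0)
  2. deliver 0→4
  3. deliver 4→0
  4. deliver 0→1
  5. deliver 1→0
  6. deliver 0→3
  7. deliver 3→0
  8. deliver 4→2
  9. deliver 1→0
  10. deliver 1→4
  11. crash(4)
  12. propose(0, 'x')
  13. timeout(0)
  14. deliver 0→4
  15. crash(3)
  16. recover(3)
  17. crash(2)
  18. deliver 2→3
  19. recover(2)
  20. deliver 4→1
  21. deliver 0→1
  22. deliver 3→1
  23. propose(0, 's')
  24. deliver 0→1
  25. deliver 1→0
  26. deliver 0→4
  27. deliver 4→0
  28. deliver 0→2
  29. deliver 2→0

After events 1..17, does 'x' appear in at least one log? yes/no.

after 1 — timeout(0): n0:coor/t1/[-]
after 2 — deliver 0→4: n4:part/t1/[-]
after 3 — deliver 4→0: ·
after 4 — deliver 0→1: n1:part/t1/[-]
after 5 — deliver 1→0: ·
after 6 — deliver 0→3: n3:part/t1/[-]
after 7 — deliver 3→0: ·
after 8 — deliver 4→2: ·
after 9 — deliver 1→0: ·
after 10 — deliver 1→4: ·
after 11 — crash(4): n4:✗part/t1/[-]
after 12 — propose(0,'x'): n0:coor/t2/[-]
after 13 — timeout(0): n0:coor/t3/[-]
after 14 — deliver 0→4: ·
after 15 — crash(3): n3:✗part/t1/[-]
after 16 — recover(3): n3:part/t1/[-]
after 17 — crash(2): n2:✗part/t0/[-]

no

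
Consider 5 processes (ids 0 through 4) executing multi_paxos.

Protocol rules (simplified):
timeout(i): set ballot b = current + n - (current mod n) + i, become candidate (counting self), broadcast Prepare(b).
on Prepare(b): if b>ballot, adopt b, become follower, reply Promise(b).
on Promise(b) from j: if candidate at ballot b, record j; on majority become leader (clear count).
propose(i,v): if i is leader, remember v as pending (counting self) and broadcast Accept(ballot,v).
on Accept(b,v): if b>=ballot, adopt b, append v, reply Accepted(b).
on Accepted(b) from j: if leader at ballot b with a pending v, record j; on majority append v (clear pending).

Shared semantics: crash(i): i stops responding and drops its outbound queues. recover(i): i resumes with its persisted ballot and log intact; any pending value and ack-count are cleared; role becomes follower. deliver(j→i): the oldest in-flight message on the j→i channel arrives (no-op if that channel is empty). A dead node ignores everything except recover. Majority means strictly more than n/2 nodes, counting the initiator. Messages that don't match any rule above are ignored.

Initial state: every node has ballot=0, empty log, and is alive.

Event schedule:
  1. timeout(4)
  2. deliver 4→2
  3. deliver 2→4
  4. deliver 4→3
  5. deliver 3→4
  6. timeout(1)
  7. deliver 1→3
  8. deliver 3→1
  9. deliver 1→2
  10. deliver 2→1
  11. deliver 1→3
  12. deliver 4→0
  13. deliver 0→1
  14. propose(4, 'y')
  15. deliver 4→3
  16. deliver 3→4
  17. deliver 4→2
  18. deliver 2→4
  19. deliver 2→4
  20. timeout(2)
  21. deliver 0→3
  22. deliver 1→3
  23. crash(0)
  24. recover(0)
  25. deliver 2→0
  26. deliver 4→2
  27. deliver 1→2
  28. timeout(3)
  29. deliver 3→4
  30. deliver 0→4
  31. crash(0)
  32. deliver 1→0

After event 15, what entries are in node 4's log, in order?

empty

[1] timeout(4) → N4(cand b9 [-])
[2] deliver 4→2 → N2(foll b9 [-])
[3] deliver 2→4 → ∅
[4] deliver 4→3 → N3(foll b9 [-])
[5] deliver 3→4 → N4(lead b9 [-])
[6] timeout(1) → N1(cand b6 [-])
[7] deliver 1→3 → ∅
[8] deliver 3→1 → ∅
[9] deliver 1→2 → ∅
[10] deliver 2→1 → ∅
[11] deliver 1→3 → ∅
[12] deliver 4→0 → N0(foll b9 [-])
[13] deliver 0→1 → ∅
[14] propose(4,'y') → ∅
[15] deliver 4→3 → N3(foll b9 [y])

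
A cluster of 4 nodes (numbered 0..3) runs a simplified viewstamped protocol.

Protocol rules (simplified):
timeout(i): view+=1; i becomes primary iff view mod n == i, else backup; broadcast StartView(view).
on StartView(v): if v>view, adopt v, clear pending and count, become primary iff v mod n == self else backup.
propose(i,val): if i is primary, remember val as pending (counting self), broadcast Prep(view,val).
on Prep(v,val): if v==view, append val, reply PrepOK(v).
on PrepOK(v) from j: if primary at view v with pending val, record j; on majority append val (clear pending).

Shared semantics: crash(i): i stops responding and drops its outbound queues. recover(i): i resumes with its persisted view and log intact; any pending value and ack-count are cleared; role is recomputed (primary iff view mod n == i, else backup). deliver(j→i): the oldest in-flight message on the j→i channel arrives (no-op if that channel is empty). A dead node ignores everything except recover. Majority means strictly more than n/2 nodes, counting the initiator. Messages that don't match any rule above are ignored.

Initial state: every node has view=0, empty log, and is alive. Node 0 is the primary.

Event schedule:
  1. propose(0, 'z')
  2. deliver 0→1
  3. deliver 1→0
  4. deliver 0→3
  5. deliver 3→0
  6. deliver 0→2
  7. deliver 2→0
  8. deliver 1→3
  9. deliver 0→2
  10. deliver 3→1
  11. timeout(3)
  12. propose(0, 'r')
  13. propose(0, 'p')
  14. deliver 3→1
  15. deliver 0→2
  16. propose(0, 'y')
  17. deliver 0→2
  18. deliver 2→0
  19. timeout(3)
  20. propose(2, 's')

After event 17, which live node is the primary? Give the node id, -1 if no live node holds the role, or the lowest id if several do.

step 1 propose(0,'z'): —
step 2 deliver 0→1: 1={back,v=0,log=z}
step 3 deliver 1→0: —
step 4 deliver 0→3: 3={back,v=0,log=z}
step 5 deliver 3→0: 0={prim,v=0,log=z}
step 6 deliver 0→2: 2={back,v=0,log=z}
step 7 deliver 2→0: —
step 8 deliver 1→3: —
step 9 deliver 0→2: —
step 10 deliver 3→1: —
step 11 timeout(3): 3={back,v=1,log=z}
step 12 propose(0,'r'): —
step 13 propose(0,'p'): —
step 14 deliver 3→1: 1={prim,v=1,log=z}
step 15 deliver 0→2: 2={back,v=0,log=z,r}
step 16 propose(0,'y'): —
step 17 deliver 0→2: 2={back,v=0,log=z,r,p}

0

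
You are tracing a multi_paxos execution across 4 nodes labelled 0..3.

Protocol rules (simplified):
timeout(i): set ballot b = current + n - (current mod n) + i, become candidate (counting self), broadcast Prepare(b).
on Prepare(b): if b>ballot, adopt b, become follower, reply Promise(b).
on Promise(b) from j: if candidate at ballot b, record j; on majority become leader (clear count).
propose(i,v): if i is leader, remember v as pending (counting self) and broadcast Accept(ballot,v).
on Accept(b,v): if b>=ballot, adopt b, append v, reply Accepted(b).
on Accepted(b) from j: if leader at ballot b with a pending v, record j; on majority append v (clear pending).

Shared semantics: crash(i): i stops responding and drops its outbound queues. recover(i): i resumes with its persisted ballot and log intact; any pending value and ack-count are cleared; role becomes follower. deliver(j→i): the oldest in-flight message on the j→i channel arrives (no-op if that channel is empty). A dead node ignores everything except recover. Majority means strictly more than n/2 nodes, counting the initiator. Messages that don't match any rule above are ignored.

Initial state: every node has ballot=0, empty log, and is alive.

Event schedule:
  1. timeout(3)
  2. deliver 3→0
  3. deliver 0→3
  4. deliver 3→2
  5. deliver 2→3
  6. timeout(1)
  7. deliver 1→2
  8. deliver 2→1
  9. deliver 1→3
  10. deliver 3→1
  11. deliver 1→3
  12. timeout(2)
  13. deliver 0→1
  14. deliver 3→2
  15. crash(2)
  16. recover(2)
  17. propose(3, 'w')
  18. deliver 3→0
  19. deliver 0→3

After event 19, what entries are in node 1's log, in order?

empty

1. timeout(3):  <3:cand b7 ->
2. deliver 3→0:  <0:foll b7 ->
3. deliver 0→3:  nop
4. deliver 3→2:  <2:foll b7 ->
5. deliver 2→3:  <3:lead b7 ->
6. timeout(1):  <1:cand b5 ->
7. deliver 1→2:  nop
8. deliver 2→1:  nop
9. deliver 1→3:  nop
10. deliver 3→1:  <1:foll b7 ->
11. deliver 1→3:  nop
12. timeout(2):  <2:cand b10 ->
13. deliver 0→1:  nop
14. deliver 3→2:  nop
15. crash(2):  <2:✗cand b10 ->
16. recover(2):  <2:foll b10 ->
17. propose(3,'w'):  nop
18. deliver 3→0:  <0:foll b7 w>
19. deliver 0→3:  nop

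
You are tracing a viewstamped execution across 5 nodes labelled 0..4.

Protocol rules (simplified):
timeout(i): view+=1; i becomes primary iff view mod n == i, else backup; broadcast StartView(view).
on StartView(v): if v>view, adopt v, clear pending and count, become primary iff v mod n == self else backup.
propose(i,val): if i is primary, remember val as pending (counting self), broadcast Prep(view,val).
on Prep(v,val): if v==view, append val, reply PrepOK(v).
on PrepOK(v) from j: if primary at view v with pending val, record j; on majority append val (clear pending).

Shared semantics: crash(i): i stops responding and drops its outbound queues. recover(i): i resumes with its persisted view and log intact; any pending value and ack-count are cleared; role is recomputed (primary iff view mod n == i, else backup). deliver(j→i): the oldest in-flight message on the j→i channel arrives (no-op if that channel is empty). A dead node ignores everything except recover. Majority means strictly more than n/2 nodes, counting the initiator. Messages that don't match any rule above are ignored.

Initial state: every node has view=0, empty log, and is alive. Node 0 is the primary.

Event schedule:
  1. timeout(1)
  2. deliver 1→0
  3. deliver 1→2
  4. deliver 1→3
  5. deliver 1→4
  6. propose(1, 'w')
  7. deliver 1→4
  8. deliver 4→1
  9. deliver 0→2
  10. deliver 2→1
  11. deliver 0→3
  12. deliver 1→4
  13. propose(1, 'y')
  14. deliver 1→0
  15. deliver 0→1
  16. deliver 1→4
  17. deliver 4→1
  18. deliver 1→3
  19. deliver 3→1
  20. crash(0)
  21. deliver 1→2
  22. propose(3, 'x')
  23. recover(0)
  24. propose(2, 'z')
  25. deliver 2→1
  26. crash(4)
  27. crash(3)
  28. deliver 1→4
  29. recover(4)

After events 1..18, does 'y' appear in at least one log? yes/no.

yes

step 1 timeout(1): 1={prim,v=1,log=-}
step 2 deliver 1→0: 0={back,v=1,log=-}
step 3 deliver 1→2: 2={back,v=1,log=-}
step 4 deliver 1→3: 3={back,v=1,log=-}
step 5 deliver 1→4: 4={back,v=1,log=-}
step 6 propose(1,'w'): —
step 7 deliver 1→4: 4={back,v=1,log=w}
step 8 deliver 4→1: —
step 9 deliver 0→2: —
step 10 deliver 2→1: —
step 11 deliver 0→3: —
step 12 deliver 1→4: —
step 13 propose(1,'y'): —
step 14 deliver 1→0: 0={back,v=1,log=w}
step 15 deliver 0→1: —
step 16 deliver 1→4: 4={back,v=1,log=w,y}
step 17 deliver 4→1: 1={prim,v=1,log=y}
step 18 deliver 1→3: 3={back,v=1,log=w}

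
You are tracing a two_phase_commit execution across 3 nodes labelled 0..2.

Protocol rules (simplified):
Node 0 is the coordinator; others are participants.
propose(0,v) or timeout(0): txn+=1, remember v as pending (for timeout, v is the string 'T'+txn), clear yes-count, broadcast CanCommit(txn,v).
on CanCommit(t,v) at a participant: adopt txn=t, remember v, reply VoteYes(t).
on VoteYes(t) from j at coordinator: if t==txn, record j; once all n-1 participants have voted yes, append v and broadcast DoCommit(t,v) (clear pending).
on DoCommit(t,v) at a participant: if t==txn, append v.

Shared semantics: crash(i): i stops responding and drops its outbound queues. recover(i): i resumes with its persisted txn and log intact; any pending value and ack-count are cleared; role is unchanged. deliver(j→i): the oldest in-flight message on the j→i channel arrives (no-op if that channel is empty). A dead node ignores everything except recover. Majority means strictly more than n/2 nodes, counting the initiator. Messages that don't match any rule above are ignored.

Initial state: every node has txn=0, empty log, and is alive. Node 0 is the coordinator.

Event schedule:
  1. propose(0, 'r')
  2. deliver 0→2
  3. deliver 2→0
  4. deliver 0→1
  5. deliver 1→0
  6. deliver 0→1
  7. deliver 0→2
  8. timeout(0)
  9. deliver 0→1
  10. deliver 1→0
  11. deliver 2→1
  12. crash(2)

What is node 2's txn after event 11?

1

e1 propose(0,'r'): 0[coor,t=1,-]
e2 deliver 0→2: 2[part,t=1,-]
e3 deliver 2→0: ·
e4 deliver 0→1: 1[part,t=1,-]
e5 deliver 1→0: 0[coor,t=1,r]
e6 deliver 0→1: 1[part,t=1,r]
e7 deliver 0→2: 2[part,t=1,r]
e8 timeout(0): 0[coor,t=2,r]
e9 deliver 0→1: 1[part,t=2,r]
e10 deliver 1→0: ·
e11 deliver 2→1: ·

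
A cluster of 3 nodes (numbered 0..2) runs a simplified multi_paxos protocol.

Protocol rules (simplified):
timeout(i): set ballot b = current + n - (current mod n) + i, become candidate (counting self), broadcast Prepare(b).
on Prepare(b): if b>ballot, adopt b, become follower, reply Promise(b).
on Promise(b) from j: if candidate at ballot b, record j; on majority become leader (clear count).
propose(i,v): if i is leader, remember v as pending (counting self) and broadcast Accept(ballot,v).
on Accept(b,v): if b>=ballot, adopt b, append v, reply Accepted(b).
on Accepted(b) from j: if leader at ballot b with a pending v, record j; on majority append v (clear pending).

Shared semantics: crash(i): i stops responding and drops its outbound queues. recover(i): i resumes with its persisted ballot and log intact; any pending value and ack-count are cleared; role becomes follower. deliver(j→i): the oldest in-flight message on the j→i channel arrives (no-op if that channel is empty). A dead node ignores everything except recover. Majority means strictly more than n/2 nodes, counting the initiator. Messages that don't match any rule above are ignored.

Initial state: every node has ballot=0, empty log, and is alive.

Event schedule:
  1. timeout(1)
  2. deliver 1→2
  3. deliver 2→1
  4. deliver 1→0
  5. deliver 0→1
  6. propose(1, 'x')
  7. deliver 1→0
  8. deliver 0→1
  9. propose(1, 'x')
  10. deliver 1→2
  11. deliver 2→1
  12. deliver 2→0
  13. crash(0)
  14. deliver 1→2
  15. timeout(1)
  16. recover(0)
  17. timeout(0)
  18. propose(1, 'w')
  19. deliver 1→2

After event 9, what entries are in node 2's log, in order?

empty

after 1 — timeout(1): n1:cand/b4/[-]
after 2 — deliver 1→2: n2:foll/b4/[-]
after 3 — deliver 2→1: n1:lead/b4/[-]
after 4 — deliver 1→0: n0:foll/b4/[-]
after 5 — deliver 0→1: ·
after 6 — propose(1,'x'): ·
after 7 — deliver 1→0: n0:foll/b4/[x]
after 8 — deliver 0→1: n1:lead/b4/[x]
after 9 — propose(1,'x'): ·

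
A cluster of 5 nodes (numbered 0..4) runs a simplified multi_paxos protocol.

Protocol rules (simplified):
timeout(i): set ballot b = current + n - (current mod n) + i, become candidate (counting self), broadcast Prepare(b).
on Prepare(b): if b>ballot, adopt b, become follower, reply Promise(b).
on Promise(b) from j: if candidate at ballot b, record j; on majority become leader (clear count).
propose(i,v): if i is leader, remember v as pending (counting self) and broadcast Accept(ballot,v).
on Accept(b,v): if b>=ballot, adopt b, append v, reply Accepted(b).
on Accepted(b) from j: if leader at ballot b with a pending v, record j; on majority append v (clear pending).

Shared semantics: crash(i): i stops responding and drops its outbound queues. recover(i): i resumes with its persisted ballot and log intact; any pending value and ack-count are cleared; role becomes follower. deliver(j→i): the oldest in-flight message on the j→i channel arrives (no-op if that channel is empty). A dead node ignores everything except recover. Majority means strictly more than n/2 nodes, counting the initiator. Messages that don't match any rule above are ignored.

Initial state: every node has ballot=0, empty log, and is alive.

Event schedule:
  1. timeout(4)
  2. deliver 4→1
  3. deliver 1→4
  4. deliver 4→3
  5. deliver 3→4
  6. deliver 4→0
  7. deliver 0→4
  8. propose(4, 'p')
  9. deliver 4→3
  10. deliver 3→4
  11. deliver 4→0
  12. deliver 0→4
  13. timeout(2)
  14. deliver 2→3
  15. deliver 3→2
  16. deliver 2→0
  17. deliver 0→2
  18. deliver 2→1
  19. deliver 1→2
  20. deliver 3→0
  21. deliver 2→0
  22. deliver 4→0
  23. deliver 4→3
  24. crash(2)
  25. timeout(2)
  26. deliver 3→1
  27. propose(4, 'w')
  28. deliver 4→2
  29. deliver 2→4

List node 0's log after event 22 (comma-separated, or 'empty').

1. timeout(4):  <4:cand b9 ->
2. deliver 4→1:  <1:foll b9 ->
3. deliver 1→4:  nop
4. deliver 4→3:  <3:foll b9 ->
5. deliver 3→4:  <4:lead b9 ->
6. deliver 4→0:  <0:foll b9 ->
7. deliver 0→4:  nop
8. propose(4,'p'):  nop
9. deliver 4→3:  <3:foll b9 p>
10. deliver 3→4:  nop
11. deliver 4→0:  <0:foll b9 p>
12. deliver 0→4:  <4:lead b9 p>
13. timeout(2):  <2:cand b7 ->
14. deliver 2→3:  nop
15. deliver 3→2:  nop
16. deliver 2→0:  nop
17. deliver 0→2:  nop
18. deliver 2→1:  nop
19. deliver 1→2:  nop
20. deliver 3→0:  nop
21. deliver 2→0:  nop
22. deliver 4→0:  nop

p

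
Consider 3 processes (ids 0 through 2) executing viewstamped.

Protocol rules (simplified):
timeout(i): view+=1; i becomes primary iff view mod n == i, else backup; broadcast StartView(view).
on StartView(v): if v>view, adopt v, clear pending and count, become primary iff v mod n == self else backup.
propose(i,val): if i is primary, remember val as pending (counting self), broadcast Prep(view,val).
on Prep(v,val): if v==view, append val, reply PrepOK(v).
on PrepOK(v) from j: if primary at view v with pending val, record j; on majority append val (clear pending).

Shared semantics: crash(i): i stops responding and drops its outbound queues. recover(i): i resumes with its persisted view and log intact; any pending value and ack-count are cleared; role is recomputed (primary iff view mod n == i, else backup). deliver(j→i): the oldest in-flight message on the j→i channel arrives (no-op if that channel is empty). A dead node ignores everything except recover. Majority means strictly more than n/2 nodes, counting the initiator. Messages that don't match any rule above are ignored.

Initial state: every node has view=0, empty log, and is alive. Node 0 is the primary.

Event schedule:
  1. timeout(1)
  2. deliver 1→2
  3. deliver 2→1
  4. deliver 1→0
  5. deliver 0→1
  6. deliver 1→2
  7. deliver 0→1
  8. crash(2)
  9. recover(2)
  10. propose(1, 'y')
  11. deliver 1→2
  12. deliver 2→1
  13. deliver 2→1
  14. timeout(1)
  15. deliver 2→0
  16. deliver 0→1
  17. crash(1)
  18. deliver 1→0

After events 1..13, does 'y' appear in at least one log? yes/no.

step 1 timeout(1): 1={prim,v=1,log=-}
step 2 deliver 1→2: 2={back,v=1,log=-}
step 3 deliver 2→1: —
step 4 deliver 1→0: 0={back,v=1,log=-}
step 5 deliver 0→1: —
step 6 deliver 1→2: —
step 7 deliver 0→1: —
step 8 crash(2): 2={✗back,v=1,log=-}
step 9 recover(2): 2={back,v=1,log=-}
step 10 propose(1,'y'): —
step 11 deliver 1→2: 2={back,v=1,log=y}
step 12 deliver 2→1: 1={prim,v=1,log=y}
step 13 deliver 2→1: —

yes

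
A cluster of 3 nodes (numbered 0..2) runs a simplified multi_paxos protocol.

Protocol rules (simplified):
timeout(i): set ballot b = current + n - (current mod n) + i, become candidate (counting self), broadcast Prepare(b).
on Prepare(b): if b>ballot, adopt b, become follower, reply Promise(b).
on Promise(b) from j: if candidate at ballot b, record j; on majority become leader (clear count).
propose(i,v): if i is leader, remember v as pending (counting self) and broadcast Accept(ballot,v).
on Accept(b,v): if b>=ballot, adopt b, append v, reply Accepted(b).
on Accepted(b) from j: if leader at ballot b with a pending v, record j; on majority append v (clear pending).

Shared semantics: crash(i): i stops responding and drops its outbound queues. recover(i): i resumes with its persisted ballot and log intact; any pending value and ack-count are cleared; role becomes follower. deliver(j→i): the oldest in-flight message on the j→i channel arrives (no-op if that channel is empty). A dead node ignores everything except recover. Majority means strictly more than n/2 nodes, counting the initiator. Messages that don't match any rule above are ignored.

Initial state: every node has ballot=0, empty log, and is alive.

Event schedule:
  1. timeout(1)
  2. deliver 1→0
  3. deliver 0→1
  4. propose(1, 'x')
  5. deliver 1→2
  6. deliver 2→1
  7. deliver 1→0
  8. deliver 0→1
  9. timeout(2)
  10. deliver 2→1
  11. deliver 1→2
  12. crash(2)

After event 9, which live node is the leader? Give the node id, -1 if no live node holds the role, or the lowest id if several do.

1

1. timeout(1):  <1:cand b4 ->
2. deliver 1→0:  <0:foll b4 ->
3. deliver 0→1:  <1:lead b4 ->
4. propose(1,'x'):  nop
5. deliver 1→2:  <2:foll b4 ->
6. deliver 2→1:  nop
7. deliver 1→0:  <0:foll b4 x>
8. deliver 0→1:  <1:lead b4 x>
9. timeout(2):  <2:cand b8 ->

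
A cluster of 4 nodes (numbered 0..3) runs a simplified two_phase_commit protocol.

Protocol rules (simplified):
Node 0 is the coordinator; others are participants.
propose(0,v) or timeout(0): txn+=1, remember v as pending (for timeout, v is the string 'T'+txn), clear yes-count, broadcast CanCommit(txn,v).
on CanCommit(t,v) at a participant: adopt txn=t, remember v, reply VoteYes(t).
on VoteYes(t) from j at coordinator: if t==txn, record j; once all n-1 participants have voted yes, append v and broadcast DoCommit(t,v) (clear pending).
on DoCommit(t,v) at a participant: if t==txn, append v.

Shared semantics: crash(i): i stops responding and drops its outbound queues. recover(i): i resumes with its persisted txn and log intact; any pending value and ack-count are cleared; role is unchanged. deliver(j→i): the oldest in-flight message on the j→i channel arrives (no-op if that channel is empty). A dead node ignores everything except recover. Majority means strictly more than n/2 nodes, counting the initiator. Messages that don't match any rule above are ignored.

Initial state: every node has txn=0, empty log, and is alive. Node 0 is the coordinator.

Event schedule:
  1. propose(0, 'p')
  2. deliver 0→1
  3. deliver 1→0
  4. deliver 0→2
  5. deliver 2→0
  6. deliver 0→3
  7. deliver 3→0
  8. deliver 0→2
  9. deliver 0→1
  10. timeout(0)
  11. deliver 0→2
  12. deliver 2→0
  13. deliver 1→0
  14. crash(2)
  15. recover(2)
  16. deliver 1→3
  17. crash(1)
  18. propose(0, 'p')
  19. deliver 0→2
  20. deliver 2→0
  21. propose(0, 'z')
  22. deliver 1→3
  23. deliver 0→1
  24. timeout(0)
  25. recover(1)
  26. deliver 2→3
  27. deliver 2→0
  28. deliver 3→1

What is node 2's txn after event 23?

3

after 1 — propose(0,'p'): n0:coor/t1/[-]
after 2 — deliver 0→1: n1:part/t1/[-]
after 3 — deliver 1→0: ·
after 4 — deliver 0→2: n2:part/t1/[-]
after 5 — deliver 2→0: ·
after 6 — deliver 0→3: n3:part/t1/[-]
after 7 — deliver 3→0: n0:coor/t1/[p]
after 8 — deliver 0→2: n2:part/t1/[p]
after 9 — deliver 0→1: n1:part/t1/[p]
after 10 — timeout(0): n0:coor/t2/[p]
after 11 — deliver 0→2: n2:part/t2/[p]
after 12 — deliver 2→0: ·
after 13 — deliver 1→0: ·
after 14 — crash(2): n2:✗part/t2/[p]
after 15 — recover(2): n2:part/t2/[p]
after 16 — deliver 1→3: ·
after 17 — crash(1): n1:✗part/t1/[p]
after 18 — propose(0,'p'): n0:coor/t3/[p]
after 19 — deliver 0→2: n2:part/t3/[p]
after 20 — deliver 2→0: ·
after 21 — propose(0,'z'): n0:coor/t4/[p]
after 22 — deliver 1→3: ·
after 23 — deliver 0→1: ·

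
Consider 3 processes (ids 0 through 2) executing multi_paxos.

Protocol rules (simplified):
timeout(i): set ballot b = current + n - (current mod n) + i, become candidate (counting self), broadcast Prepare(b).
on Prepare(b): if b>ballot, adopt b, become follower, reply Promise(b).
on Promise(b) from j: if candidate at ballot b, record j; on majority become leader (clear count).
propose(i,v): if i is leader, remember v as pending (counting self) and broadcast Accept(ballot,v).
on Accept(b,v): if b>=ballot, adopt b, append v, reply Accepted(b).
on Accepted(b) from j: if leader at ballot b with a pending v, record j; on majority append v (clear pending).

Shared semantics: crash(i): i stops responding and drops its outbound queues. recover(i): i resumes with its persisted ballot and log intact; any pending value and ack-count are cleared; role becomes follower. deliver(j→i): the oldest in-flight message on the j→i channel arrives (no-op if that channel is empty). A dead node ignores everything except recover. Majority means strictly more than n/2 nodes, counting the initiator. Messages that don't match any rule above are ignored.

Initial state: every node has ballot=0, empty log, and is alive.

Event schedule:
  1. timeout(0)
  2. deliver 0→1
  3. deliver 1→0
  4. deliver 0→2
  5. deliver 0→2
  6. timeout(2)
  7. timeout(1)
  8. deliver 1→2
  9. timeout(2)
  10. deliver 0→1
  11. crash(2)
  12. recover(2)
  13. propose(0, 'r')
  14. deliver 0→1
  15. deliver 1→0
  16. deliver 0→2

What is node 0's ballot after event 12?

3

e1 timeout(0): 0[cand,b=3,-]
e2 deliver 0→1: 1[foll,b=3,-]
e3 deliver 1→0: 0[lead,b=3,-]
e4 deliver 0→2: 2[foll,b=3,-]
e5 deliver 0→2: ·
e6 timeout(2): 2[cand,b=8,-]
e7 timeout(1): 1[cand,b=7,-]
e8 deliver 1→2: ·
e9 timeout(2): 2[cand,b=11,-]
e10 deliver 0→1: ·
e11 crash(2): 2[✗cand,b=11,-]
e12 recover(2): 2[foll,b=11,-]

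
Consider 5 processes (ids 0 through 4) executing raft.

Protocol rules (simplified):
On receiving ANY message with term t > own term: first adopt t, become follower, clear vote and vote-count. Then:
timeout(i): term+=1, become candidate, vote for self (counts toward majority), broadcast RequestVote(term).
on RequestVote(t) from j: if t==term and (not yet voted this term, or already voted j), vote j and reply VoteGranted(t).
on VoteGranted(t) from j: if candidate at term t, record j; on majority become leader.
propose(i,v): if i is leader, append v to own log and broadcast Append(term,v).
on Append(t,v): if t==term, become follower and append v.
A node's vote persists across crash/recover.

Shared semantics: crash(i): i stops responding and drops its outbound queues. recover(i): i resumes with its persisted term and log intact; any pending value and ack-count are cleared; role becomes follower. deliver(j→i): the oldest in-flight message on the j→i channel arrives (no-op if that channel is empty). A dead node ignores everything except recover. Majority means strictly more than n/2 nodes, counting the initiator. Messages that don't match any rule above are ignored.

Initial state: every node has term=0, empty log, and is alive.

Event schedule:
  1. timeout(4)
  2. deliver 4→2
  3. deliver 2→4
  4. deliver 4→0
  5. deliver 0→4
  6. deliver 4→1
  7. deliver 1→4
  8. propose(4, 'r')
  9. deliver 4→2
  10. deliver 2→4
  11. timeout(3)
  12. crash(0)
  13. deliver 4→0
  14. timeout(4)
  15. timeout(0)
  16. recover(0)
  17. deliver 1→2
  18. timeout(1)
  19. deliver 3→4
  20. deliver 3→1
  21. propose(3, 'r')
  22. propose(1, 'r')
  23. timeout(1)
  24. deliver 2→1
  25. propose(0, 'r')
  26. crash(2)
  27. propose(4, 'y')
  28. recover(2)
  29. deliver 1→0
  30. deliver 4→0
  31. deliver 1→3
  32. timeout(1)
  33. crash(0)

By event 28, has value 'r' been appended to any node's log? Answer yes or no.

yes

step 1 timeout(4): 4={cand,t=1,log=-}
step 2 deliver 4→2: 2={foll,t=1,log=-}
step 3 deliver 2→4: —
step 4 deliver 4→0: 0={foll,t=1,log=-}
step 5 deliver 0→4: 4={lead,t=1,log=-}
step 6 deliver 4→1: 1={foll,t=1,log=-}
step 7 deliver 1→4: —
step 8 propose(4,'r'): 4={lead,t=1,log=r}
step 9 deliver 4→2: 2={foll,t=1,log=r}
step 10 deliver 2→4: —
step 11 timeout(3): 3={cand,t=1,log=-}
step 12 crash(0): 0={✗foll,t=1,log=-}
step 13 deliver 4→0: —
step 14 timeout(4): 4={cand,t=2,log=r}
step 15 timeout(0): —
step 16 recover(0): 0={foll,t=1,log=-}
step 17 deliver 1→2: —
step 18 timeout(1): 1={cand,t=2,log=-}
step 19 deliver 3→4: —
step 20 deliver 3→1: —
step 21 propose(3,'r'): —
step 22 propose(1,'r'): —
step 23 timeout(1): 1={cand,t=3,log=-}
step 24 deliver 2→1: —
step 25 propose(0,'r'): —
step 26 crash(2): 2={✗foll,t=1,log=r}
step 27 propose(4,'y'): —
step 28 recover(2): 2={foll,t=1,log=r}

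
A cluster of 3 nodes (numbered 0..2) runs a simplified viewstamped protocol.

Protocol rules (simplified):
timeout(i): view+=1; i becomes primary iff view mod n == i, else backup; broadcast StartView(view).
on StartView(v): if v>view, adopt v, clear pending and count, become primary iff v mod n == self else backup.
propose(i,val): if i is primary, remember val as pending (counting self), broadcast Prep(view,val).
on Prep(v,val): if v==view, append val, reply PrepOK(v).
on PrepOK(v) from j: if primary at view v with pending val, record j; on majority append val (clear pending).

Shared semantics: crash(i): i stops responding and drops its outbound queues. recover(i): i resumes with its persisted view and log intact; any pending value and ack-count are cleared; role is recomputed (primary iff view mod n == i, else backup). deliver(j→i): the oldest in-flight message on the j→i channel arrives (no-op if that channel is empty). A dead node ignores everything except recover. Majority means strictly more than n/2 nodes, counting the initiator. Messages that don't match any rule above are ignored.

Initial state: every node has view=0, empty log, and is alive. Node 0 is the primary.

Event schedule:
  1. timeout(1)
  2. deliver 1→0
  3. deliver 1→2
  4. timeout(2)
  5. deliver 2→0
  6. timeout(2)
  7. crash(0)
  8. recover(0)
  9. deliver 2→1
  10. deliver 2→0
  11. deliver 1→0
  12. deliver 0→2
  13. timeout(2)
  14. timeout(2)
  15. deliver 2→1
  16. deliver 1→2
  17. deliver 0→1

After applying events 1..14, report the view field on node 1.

e1 timeout(1): 1[prim,v=1,-]
e2 deliver 1→0: 0[back,v=1,-]
e3 deliver 1→2: 2[back,v=1,-]
e4 timeout(2): 2[prim,v=2,-]
e5 deliver 2→0: 0[back,v=2,-]
e6 timeout(2): 2[back,v=3,-]
e7 crash(0): 0[✗back,v=2,-]
e8 recover(0): 0[back,v=2,-]
e9 deliver 2→1: 1[back,v=2,-]
e10 deliver 2→0: 0[prim,v=3,-]
e11 deliver 1→0: ·
e12 deliver 0→2: ·
e13 timeout(2): 2[back,v=4,-]
e14 timeout(2): 2[prim,v=5,-]

2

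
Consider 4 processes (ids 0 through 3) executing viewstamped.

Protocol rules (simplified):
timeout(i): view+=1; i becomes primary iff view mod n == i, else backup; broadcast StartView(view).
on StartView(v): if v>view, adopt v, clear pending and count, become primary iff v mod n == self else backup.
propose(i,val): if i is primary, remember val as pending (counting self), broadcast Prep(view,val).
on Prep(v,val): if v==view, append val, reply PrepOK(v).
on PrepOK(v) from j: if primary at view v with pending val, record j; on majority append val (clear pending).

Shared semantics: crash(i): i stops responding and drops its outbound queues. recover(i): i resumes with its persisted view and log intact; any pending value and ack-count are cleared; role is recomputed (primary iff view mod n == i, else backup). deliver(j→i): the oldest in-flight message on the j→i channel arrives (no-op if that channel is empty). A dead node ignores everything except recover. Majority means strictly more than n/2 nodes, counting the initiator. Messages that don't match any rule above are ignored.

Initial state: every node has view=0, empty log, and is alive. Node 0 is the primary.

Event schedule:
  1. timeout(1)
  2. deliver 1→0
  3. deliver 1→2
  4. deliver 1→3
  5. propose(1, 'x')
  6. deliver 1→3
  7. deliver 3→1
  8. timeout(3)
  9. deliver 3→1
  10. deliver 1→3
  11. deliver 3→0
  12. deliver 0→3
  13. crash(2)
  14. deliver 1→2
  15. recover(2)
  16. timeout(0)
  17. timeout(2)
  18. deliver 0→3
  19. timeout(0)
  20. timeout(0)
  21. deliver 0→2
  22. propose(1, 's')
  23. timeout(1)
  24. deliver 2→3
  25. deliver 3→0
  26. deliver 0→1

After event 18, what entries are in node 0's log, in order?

1. timeout(1):  <1:prim v1 ->
2. deliver 1→0:  <0:back v1 ->
3. deliver 1→2:  <2:back v1 ->
4. deliver 1→3:  <3:back v1 ->
5. propose(1,'x'):  nop
6. deliver 1→3:  <3:back v1 x>
7. deliver 3→1:  nop
8. timeout(3):  <3:back v2 x>
9. deliver 3→1:  <1:back v2 ->
10. deliver 1→3:  nop
11. deliver 3→0:  <0:back v2 ->
12. deliver 0→3:  nop
13. crash(2):  <2:✗back v1 ->
14. deliver 1→2:  nop
15. recover(2):  <2:back v1 ->
16. timeout(0):  <0:back v3 ->
17. timeout(2):  <2:prim v2 ->
18. deliver 0→3:  <3:prim v3 x>

empty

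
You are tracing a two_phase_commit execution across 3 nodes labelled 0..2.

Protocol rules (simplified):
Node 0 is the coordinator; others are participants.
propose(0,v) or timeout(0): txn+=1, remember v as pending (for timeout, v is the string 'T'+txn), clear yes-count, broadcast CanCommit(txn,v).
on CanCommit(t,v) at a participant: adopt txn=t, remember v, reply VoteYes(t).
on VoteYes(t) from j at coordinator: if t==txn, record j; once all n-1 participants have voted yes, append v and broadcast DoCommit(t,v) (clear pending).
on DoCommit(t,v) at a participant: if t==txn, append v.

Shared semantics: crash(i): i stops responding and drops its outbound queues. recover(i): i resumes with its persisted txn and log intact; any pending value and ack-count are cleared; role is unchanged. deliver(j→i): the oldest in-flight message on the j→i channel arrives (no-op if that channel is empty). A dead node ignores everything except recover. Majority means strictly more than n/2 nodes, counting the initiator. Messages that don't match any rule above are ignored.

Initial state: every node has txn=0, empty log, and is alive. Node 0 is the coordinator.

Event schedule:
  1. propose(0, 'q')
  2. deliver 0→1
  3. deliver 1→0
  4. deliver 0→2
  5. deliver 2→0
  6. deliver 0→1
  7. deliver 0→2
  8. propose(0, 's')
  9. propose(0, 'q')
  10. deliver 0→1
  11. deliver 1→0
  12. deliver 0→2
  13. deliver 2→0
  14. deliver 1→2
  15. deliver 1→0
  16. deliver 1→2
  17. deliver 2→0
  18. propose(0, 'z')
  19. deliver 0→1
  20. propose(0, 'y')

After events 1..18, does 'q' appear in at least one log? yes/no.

yes

e1 propose(0,'q'): 0[coor,t=1,-]
e2 deliver 0→1: 1[part,t=1,-]
e3 deliver 1→0: ·
e4 deliver 0→2: 2[part,t=1,-]
e5 deliver 2→0: 0[coor,t=1,q]
e6 deliver 0→1: 1[part,t=1,q]
e7 deliver 0→2: 2[part,t=1,q]
e8 propose(0,'s'): 0[coor,t=2,q]
e9 propose(0,'q'): 0[coor,t=3,q]
e10 deliver 0→1: 1[part,t=2,q]
e11 deliver 1→0: ·
e12 deliver 0→2: 2[part,t=2,q]
e13 deliver 2→0: ·
e14 deliver 1→2: ·
e15 deliver 1→0: ·
e16 deliver 1→2: ·
e17 deliver 2→0: ·
e18 propose(0,'z'): 0[coor,t=4,q]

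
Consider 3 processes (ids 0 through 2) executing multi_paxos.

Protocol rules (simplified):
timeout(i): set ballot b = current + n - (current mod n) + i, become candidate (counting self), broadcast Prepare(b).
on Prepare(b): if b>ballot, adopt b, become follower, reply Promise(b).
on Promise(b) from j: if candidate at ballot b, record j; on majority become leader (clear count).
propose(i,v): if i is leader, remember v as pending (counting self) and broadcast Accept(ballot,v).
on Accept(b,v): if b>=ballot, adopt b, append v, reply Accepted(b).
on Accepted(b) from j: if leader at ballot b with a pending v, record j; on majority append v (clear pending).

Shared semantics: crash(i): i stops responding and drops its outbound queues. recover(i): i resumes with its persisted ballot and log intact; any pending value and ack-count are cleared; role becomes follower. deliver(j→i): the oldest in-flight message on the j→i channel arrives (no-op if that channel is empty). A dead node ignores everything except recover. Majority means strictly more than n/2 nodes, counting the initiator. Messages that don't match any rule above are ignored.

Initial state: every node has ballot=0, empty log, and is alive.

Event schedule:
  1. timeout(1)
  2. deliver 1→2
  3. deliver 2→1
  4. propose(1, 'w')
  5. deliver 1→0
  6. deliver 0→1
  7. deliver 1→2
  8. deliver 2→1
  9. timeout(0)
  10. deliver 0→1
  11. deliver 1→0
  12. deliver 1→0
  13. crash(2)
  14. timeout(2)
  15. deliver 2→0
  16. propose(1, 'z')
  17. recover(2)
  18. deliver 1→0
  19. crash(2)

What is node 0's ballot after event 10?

[1] timeout(1) → N1(cand b4 [-])
[2] deliver 1→2 → N2(foll b4 [-])
[3] deliver 2→1 → N1(lead b4 [-])
[4] propose(1,'w') → ∅
[5] deliver 1→0 → N0(foll b4 [-])
[6] deliver 0→1 → ∅
[7] deliver 1→2 → N2(foll b4 [w])
[8] deliver 2→1 → N1(lead b4 [w])
[9] timeout(0) → N0(cand b6 [-])
[10] deliver 0→1 → N1(foll b6 [w])

6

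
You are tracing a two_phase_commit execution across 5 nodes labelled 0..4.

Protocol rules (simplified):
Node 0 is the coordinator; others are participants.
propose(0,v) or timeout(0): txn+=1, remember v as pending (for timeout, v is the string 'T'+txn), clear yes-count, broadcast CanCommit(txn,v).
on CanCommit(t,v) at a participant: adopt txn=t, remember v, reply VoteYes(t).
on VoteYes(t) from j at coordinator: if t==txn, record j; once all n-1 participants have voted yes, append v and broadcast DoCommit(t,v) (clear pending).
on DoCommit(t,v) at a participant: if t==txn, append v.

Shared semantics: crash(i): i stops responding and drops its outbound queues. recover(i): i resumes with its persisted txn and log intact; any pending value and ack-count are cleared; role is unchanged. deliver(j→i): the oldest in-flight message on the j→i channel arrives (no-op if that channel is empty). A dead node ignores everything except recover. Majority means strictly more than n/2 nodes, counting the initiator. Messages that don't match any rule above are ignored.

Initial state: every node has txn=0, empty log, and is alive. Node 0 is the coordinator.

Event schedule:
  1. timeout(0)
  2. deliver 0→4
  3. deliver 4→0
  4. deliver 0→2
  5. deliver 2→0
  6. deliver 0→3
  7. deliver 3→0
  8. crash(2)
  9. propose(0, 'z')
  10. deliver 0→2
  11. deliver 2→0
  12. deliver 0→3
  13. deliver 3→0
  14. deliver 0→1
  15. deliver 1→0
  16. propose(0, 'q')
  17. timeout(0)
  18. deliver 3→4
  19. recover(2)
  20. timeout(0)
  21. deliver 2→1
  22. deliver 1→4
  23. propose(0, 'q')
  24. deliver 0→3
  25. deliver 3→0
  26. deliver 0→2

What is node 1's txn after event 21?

1

step 1 timeout(0): 0={coor,t=1,log=-}
step 2 deliver 0→4: 4={part,t=1,log=-}
step 3 deliver 4→0: —
step 4 deliver 0→2: 2={part,t=1,log=-}
step 5 deliver 2→0: —
step 6 deliver 0→3: 3={part,t=1,log=-}
step 7 deliver 3→0: —
step 8 crash(2): 2={✗part,t=1,log=-}
step 9 propose(0,'z'): 0={coor,t=2,log=-}
step 10 deliver 0→2: —
step 11 deliver 2→0: —
step 12 deliver 0→3: 3={part,t=2,log=-}
step 13 deliver 3→0: —
step 14 deliver 0→1: 1={part,t=1,log=-}
step 15 deliver 1→0: —
step 16 propose(0,'q'): 0={coor,t=3,log=-}
step 17 timeout(0): 0={coor,t=4,log=-}
step 18 deliver 3→4: —
step 19 recover(2): 2={part,t=1,log=-}
step 20 timeout(0): 0={coor,t=5,log=-}
step 21 deliver 2→1: —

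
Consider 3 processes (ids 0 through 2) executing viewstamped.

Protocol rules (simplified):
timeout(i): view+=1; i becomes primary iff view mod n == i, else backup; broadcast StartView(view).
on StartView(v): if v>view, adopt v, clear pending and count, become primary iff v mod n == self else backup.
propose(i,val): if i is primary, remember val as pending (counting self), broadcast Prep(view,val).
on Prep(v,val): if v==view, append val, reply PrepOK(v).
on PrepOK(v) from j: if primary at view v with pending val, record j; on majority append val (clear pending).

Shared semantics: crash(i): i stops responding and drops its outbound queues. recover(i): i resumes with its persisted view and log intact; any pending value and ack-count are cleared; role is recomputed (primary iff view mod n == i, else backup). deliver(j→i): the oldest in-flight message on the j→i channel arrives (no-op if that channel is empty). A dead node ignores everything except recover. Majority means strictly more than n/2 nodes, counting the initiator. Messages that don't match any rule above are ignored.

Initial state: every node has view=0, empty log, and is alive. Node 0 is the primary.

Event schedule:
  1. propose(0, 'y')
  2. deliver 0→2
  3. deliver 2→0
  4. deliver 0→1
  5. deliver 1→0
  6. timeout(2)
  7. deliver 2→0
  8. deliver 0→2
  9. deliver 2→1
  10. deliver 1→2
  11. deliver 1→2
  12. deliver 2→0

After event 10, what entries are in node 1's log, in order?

[1] propose(0,'y') → ∅
[2] deliver 0→2 → N2(back v0 [y])
[3] deliver 2→0 → N0(prim v0 [y])
[4] deliver 0→1 → N1(back v0 [y])
[5] deliver 1→0 → ∅
[6] timeout(2) → N2(back v1 [y])
[7] deliver 2→0 → N0(back v1 [y])
[8] deliver 0→2 → ∅
[9] deliver 2→1 → N1(prim v1 [y])
[10] deliver 1→2 → ∅

y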